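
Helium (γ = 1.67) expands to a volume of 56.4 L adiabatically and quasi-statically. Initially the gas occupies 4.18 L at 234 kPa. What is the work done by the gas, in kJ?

W ≈ 1.20 kJ

P₂ = P₁(V₁/V₂)^γ = 234×(4.18/56.4)^(1.67) = 3.034 kPa.
For a reversible adiabat, W_by_gas = (P₁V₁ − P₂V₂)/(γ−1).
W_by = (234000×0.00418 − 3034×0.0564) / (0.67) = 1205 J.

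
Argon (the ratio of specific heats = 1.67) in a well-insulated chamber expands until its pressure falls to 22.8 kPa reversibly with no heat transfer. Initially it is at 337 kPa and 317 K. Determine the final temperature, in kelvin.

Adiabatic: T₂/T₁ = (P₂/P₁)^((γ−1)/γ).
T₂ = 317 × (22.8/337)^(0.401) = 107.6 K.

T₂ ≈ 108 K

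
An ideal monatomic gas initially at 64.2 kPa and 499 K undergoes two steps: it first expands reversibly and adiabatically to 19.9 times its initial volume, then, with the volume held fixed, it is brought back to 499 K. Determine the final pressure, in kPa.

For a monatomic ideal gas γ = 5/3.
Adiabatic step (PV^γ = const): P₂ = 64.2×(1/19.9)^(5/3) = 0.4393 kPa; T₂ = 499×(1/19.9)^(2/3) = 67.95 K.
Isochoric: P₃ = P₂(T₃/T₂) = 0.4393 × (499/67.95) = 3.226 kPa.

P₃ ≈ 3.23 kPa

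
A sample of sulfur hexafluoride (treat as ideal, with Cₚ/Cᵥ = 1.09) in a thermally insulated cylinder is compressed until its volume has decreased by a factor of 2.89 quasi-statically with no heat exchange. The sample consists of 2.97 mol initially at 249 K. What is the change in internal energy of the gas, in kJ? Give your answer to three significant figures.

For a reversible adiabat TV^(γ−1) is constant, so T₂ = T₁ (V₁/V₂)^(γ−1).
T₂ = 249 × 2.89^(0.09) = 274 K.
Q = 0, so ΔU = W_on_gas = nCᵥΔT with Cᵥ = R/(γ−1) = 92.38 J/(mol·K).
ΔU = 2.97 × 92.38 × (274 − 249) = 6847 J.

ΔU ≈ 6.85 kJ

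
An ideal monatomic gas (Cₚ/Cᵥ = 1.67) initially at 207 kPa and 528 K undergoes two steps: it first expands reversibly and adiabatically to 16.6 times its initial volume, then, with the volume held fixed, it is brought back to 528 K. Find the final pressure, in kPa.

P₃ ≈ 12.5 kPa

Adiabatic step (PV^γ = const): P₂ = 207×(1/16.6)^(1.67) = 1.898 kPa; T₂ = 528×(1/16.6)^(0.67) = 80.38 K.
Isochoric: P₃ = P₂(T₃/T₂) = 1.898 × (528/80.38) = 12.47 kPa.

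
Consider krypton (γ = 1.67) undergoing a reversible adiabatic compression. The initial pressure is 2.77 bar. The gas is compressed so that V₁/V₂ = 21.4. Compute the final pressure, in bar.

P₂ ≈ 462 bar

Adiabatic: P₁V₁^γ = P₂V₂^γ ⇒ P₂ = P₁ (V₁/V₂)^γ.
P₂ = 2.77 × 21.4^(1.67) = 461.6 bar.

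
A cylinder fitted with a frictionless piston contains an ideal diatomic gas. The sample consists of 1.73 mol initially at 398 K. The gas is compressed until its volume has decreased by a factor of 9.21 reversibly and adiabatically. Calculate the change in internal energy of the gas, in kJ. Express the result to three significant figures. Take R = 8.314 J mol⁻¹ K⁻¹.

Adiabatic: T₁V₁^(γ−1) = T₂V₂^(γ−1) ⇒ T₂ = T₁ (V₁/V₂)^(γ−1).
γ = 7/5 for a diatomic ideal gas, so γ−1 = 2/5.
T₂ = 398 × 9.21^(2/5) = 967.4 K.
Q = 0, so ΔU = W_on_gas = nCᵥΔT with Cᵥ = R/(γ−1) = 20.79 J/(mol·K).
ΔU = 1.73 × 20.79 × (967.4 − 398) = 20470 J.

ΔU ≈ 20.5 kJ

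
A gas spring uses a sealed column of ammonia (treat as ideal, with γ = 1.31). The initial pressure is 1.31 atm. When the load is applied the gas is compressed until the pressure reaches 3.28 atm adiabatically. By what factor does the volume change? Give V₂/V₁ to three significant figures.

V₂/V₁ ≈ 0.496

From PV^γ = const, V₂/V₁ = (P₁/P₂)^(1/γ).
V₂/V₁ = (1.31/3.28)^(0.763) = 0.4963.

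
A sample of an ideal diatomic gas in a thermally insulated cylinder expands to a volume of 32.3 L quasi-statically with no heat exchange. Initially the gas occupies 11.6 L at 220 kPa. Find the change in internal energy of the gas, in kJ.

ΔU ≈ -2.14 kJ

γ = 7/5 for a diatomic ideal gas.
P₂ = P₁(V₁/V₂)^γ = 220×(11.6/32.3)^(7/5) = 52.45 kPa.
For a reversible adiabat, W_by_gas = (P₁V₁ − P₂V₂)/(γ−1).
W_by = (220000×0.0116 − 52450×0.0323) / (2/5) = 2144 J.
Q = 0 ⇒ ΔU = −W_by = -2144 J.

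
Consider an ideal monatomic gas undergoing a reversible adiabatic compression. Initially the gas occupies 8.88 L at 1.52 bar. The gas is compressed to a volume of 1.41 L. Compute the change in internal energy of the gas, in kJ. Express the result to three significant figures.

ΔU ≈ 4.88 kJ

γ = 5/3 for a monatomic ideal gas.
P₂ = P₁(V₁/V₂)^γ = 1.52×(8.88/1.41)^(5/3) = 32.65 bar.
For a reversible adiabat, W_by_gas = (P₁V₁ − P₂V₂)/(γ−1).
W_by = (152000×0.00888 − 3.265×10^6×0.00141) / (2/3) = -4880 J.
Q = 0 ⇒ ΔU = −W_by = 4880 J.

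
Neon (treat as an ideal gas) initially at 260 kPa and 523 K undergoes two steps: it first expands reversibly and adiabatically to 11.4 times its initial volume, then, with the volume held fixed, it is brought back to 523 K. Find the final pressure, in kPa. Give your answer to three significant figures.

P₃ ≈ 22.8 kPa

For a monatomic ideal gas γ = 5/3.
Adiabatic step (PV^γ = const): P₂ = 260×(1/11.4)^(5/3) = 4.503 kPa; T₂ = 523×(1/11.4)^(2/3) = 103.3 K.
Isochoric: P₃ = P₂(T₃/T₂) = 4.503 × (523/103.3) = 22.81 kPa.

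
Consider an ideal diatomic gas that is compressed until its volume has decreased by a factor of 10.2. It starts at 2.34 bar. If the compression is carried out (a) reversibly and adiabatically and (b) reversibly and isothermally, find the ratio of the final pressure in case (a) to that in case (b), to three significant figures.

P_adiabatic / P_isothermal ≈ 2.53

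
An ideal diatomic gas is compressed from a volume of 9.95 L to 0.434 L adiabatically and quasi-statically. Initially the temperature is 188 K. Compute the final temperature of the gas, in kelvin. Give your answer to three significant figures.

T₂ ≈ 658 K

Adiabatic: T₁V₁^(γ−1) = T₂V₂^(γ−1) ⇒ T₂ = T₁ (V₁/V₂)^(γ−1).
For a diatomic ideal gas γ = 7/5, so γ−1 = 2/5.
T₂ = 188 × (9.95/0.434)^(2/5) = 658.1 K.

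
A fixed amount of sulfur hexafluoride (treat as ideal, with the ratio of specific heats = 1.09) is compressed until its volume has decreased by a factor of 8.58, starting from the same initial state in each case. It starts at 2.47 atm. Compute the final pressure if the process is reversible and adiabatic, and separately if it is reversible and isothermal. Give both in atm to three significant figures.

Isothermal: P₂ = P₁(V₁/V₂) = 2.47×8.58 = 21.19 atm.
Adiabatic: P₂ = P₁(V₁/V₂)^γ = 2.47×8.58^(1.09) = 25.72 atm.

adiabatic: 25.7 atm; isothermal: 21.2 atm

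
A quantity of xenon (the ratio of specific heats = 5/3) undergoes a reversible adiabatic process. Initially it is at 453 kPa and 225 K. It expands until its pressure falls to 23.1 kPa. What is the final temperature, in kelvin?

T₂ ≈ 68.4 K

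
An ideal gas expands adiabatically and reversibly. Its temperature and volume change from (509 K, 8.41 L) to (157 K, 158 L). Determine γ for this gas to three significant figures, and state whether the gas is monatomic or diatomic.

TV^(γ−1) = const ⇒ γ − 1 = ln(T₂/T₁) / ln(V₁/V₂).
γ = 1 + ln(157/509) / ln(8.41/158) = 1.401.
γ ≈ 1.40 is close to 7/5, so the gas is diatomic.

γ ≈ 1.40; diatomic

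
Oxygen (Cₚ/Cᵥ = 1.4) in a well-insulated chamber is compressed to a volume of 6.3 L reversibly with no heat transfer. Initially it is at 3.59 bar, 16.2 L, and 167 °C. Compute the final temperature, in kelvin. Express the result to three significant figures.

T₂ ≈ 642 K

Adiabatic: T₁V₁^(γ−1) = T₂V₂^(γ−1) ⇒ T₂ = T₁ (V₁/V₂)^(γ−1).
T₁ = 167 °C = 440.1 K.
T₂ = 440.1 × (16.2/6.3)^(0.4) = 642.2 K.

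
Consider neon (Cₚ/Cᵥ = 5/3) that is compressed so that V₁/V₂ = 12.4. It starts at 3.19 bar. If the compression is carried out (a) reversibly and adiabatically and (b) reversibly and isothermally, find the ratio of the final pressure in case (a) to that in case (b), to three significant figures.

Isothermal: P_b = P₁(V₁/V₂) = 3.19×12.4.
Adiabatic: P_a = P₁(V₁/V₂)^γ = 3.19×12.4^(5/3).
P_a/P_b = (V₁/V₂)^(γ−1) = 12.4^(2/3) = 5.357.

P_adiabatic / P_isothermal ≈ 5.36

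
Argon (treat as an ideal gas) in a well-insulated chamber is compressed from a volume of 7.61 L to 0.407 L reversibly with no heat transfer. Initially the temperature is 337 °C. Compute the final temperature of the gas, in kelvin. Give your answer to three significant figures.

For a reversible adiabat TV^(γ−1) is constant, so T₂ = T₁ (V₁/V₂)^(γ−1).
For a monatomic ideal gas γ = 5/3, so γ−1 = 2/3.
T₁ = 337 °C = 610.1 K.
T₂ = 610.1 × (7.61/0.407)^(2/3) = 4298 K.

T₂ ≈ 4300 K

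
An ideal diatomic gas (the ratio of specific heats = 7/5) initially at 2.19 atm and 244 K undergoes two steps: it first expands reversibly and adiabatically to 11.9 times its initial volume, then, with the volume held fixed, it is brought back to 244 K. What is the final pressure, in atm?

Adiabatic step (PV^γ = const): P₂ = 2.19×(1/11.9)^(7/5) = 0.06834 atm; T₂ = 244×(1/11.9)^(2/5) = 90.61 K.
Isochoric: P₃ = P₂(T₃/T₂) = 0.06834 × (244/90.61) = 0.184 atm.

P₃ ≈ 0.184 atm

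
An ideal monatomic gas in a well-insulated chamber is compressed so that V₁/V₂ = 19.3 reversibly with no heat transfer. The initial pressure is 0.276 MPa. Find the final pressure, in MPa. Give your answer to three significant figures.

P₂ ≈ 38.3 MPa

Adiabatic: P₁V₁^γ = P₂V₂^γ ⇒ P₂ = P₁ (V₁/V₂)^γ.
For a monatomic ideal gas γ = 5/3.
P₂ = 0.276 × 19.3^(5/3) = 38.33 MPa.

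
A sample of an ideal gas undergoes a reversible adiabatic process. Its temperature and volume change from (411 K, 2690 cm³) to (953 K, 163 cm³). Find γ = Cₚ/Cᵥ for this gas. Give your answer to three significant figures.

γ ≈ 1.30

TV^(γ−1) = const ⇒ γ − 1 = ln(T₂/T₁) / ln(V₁/V₂).
γ = 1 + ln(953/411) / ln(2690/163) = 1.3.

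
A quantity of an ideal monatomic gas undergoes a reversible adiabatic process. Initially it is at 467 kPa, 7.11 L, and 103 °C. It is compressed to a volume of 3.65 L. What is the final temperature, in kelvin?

T₂ ≈ 587 K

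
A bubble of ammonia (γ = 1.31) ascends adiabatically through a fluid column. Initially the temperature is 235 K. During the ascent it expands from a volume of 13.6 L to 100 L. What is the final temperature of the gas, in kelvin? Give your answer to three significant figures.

T₂ ≈ 127 K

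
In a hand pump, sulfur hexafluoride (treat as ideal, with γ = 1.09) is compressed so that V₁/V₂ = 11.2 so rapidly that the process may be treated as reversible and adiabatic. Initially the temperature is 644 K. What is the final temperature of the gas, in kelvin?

For a reversible adiabat TV^(γ−1) is constant, so T₂ = T₁ (V₁/V₂)^(γ−1).
T₂ = 644 × 11.2^(0.09) = 800.4 K.

T₂ ≈ 800 K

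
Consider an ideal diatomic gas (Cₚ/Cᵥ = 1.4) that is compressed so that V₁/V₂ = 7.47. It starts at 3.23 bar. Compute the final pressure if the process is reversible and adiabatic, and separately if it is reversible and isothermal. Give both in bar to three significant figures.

adiabatic: 53.9 bar; isothermal: 24.1 bar

Isothermal: P₂ = P₁(V₁/V₂) = 3.23×7.47 = 24.13 bar.
Adiabatic: P₂ = P₁(V₁/V₂)^γ = 3.23×7.47^(1.4) = 53.93 bar.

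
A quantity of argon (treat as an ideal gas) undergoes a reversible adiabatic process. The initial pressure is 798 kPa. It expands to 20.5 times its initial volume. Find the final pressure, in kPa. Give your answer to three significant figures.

P₂ ≈ 5.20 kPa

Adiabatic: P₁V₁^γ = P₂V₂^γ ⇒ P₂ = P₁ (V₁/V₂)^γ.
For a monatomic ideal gas γ = 5/3.
P₂ = 798 × (1/20.5)^(5/3) = 5.197 kPa.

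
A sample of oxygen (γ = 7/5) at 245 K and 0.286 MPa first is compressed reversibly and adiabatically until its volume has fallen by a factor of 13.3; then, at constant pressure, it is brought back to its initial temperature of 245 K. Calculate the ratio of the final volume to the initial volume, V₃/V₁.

Adiabatic step: V₂/V₁ = 0.07519; T₂ = T₁·13.3^(2/5) = 689.8 K.
Isobaric step: V₃/V₂ = T₃/T₂ = 245/689.8.
V₃/V₁ = (V₂/V₁)(V₃/V₂) = 0.07519 × (245/689.8) = 0.02671.

V₃/V₁ ≈ 0.0267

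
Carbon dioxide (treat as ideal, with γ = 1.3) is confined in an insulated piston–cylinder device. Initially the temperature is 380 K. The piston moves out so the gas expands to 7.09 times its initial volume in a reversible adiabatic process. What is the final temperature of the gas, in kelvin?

For a reversible adiabat TV^(γ−1) is constant, so T₂ = T₁ (V₁/V₂)^(γ−1).
T₂ = 380 × (1/7.09)^(0.3) = 211.1 K.

T₂ ≈ 211 K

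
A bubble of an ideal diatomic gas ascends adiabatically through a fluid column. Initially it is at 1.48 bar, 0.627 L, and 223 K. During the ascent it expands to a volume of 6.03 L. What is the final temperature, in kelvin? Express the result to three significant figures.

Adiabatic: T₁V₁^(γ−1) = T₂V₂^(γ−1) ⇒ T₂ = T₁ (V₁/V₂)^(γ−1).
γ = 7/5 for a diatomic ideal gas.
T₂ = 223 × (0.627/6.03)^(2/5) = 90.17 K.

T₂ ≈ 90.2 K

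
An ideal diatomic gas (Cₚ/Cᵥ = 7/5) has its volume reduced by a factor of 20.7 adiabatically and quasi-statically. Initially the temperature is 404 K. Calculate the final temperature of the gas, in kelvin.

T₂ ≈ 1360 K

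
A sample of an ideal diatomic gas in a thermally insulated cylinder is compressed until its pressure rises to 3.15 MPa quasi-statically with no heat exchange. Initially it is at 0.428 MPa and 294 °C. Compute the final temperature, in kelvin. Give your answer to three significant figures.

T₂ ≈ 1000 K

Along an adiabat T P^((1−γ)/γ) is constant, so T₂ = T₁ (P₂/P₁)^((γ−1)/γ).
For a diatomic ideal gas γ = 7/5, so (γ−1)/γ = 2/7.
T₁ = 294 °C = 567.1 K.
T₂ = 567.1 × (3.15/0.428)^(2/7) = 1003 K.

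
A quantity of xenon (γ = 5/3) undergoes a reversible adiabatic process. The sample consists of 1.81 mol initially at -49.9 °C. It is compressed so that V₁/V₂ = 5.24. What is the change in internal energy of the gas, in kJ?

ΔU ≈ 10.2 kJ

Adiabatic: T₁V₁^(γ−1) = T₂V₂^(γ−1) ⇒ T₂ = T₁ (V₁/V₂)^(γ−1).
T₁ = -49.9 °C = 223.2 K.
T₂ = 223.2 × 5.24^(2/3) = 673.5 K.
Q = 0, so ΔU = W_on_gas = nCᵥΔT with Cᵥ = R/(γ−1) = 12.47 J/(mol·K).
ΔU = 1.81 × 12.47 × (673.5 − 223.2) = 10160 J.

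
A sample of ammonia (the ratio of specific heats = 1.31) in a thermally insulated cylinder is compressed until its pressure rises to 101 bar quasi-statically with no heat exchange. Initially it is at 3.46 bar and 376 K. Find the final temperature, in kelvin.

T₂ ≈ 835 K

Along an adiabat T P^((1−γ)/γ) is constant, so T₂ = T₁ (P₂/P₁)^((γ−1)/γ).
T₂ = 376 × (101/3.46)^(0.237) = 835.5 K.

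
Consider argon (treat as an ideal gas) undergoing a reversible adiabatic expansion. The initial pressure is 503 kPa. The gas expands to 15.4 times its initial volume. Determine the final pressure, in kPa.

P₂ ≈ 5.28 kPa

Adiabatic: P₁V₁^γ = P₂V₂^γ ⇒ P₂ = P₁ (V₁/V₂)^γ.
For a monatomic ideal gas γ = 5/3.
P₂ = 503 × (1/15.4)^(5/3) = 5.277 kPa.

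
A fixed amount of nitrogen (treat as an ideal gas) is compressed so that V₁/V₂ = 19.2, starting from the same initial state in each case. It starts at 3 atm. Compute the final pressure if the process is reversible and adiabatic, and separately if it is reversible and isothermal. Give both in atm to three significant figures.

adiabatic: 188 atm; isothermal: 57.6 atm

For a diatomic ideal gas γ = 7/5.
Isothermal: P₂ = P₁(V₁/V₂) = 3×19.2 = 57.6 atm.
Adiabatic: P₂ = P₁(V₁/V₂)^γ = 3×19.2^(7/5) = 187.8 atm.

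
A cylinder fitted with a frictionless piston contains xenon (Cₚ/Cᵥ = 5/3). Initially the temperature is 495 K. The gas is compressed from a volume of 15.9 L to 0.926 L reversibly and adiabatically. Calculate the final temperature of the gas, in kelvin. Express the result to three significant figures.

T₂ ≈ 3290 K

Adiabatic: T₁V₁^(γ−1) = T₂V₂^(γ−1) ⇒ T₂ = T₁ (V₁/V₂)^(γ−1).
T₂ = 495 × (15.9/0.926)^(2/3) = 3295 K.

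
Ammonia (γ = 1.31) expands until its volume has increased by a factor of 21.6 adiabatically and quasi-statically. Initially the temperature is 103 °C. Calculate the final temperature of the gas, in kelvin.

Adiabatic: T₁V₁^(γ−1) = T₂V₂^(γ−1) ⇒ T₂ = T₁ (V₁/V₂)^(γ−1).
T₁ = 103 °C = 376.1 K.
T₂ = 376.1 × (1/21.6)^(0.31) = 145.1 K.

T₂ ≈ 145 K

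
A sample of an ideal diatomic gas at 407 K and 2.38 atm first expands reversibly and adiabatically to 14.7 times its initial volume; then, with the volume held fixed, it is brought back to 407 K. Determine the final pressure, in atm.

P₃ ≈ 0.162 atm

For a diatomic ideal gas γ = 7/5.
Adiabatic step (PV^γ = const): P₂ = 2.38×(1/14.7)^(7/5) = 0.05525 atm; T₂ = 407×(1/14.7)^(2/5) = 138.9 K.
Isochoric: P₃ = P₂(T₃/T₂) = 0.05525 × (407/138.9) = 0.1619 atm.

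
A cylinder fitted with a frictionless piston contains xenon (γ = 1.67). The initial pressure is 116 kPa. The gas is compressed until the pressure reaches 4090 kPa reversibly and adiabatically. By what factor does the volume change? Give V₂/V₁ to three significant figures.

From PV^γ = const, V₂/V₁ = (P₁/P₂)^(1/γ).
V₂/V₁ = (116/4090)^(0.599) = 0.1184.

V₂/V₁ ≈ 0.118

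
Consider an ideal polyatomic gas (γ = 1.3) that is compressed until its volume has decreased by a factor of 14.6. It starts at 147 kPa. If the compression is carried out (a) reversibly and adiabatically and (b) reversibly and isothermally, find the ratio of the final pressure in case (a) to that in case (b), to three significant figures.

P_adiabatic / P_isothermal ≈ 2.24

Isothermal: P_b = P₁(V₁/V₂) = 147×14.6.
Adiabatic: P_a = P₁(V₁/V₂)^γ = 147×14.6^(1.3).
P_a/P_b = (V₁/V₂)^(γ−1) = 14.6^(0.3) = 2.235.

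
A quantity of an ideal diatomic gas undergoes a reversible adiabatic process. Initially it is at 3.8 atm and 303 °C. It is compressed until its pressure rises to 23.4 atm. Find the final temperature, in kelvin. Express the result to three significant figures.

T₂ ≈ 968 K

Adiabatic: T₂/T₁ = (P₂/P₁)^((γ−1)/γ).
For a diatomic ideal gas γ = 7/5, so (γ−1)/γ = 2/7.
T₁ = 303 °C = 576.1 K.
T₂ = 576.1 × (23.4/3.8)^(2/7) = 968.5 K.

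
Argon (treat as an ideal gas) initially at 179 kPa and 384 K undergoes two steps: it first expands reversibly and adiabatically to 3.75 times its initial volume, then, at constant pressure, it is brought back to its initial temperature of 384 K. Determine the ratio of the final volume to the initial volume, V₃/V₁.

For a monatomic ideal gas γ = 5/3.
Adiabatic step: V₂/V₁ = 3.75; T₂ = T₁·(1/3.75)^(2/3) = 159.1 K.
Isobaric step: V₃/V₂ = T₃/T₂ = 384/159.1.
V₃/V₁ = (V₂/V₁)(V₃/V₂) = 3.75 × (384/159.1) = 9.051.

V₃/V₁ ≈ 9.05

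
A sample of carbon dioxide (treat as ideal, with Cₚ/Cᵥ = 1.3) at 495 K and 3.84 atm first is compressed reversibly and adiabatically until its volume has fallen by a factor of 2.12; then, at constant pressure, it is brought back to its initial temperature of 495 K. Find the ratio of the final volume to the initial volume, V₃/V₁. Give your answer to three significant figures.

Adiabatic step: V₂/V₁ = 0.4717; T₂ = T₁·2.12^(0.3) = 620.2 K.
Isobaric step: V₃/V₂ = T₃/T₂ = 495/620.2.
V₃/V₁ = (V₂/V₁)(V₃/V₂) = 0.4717 × (495/620.2) = 0.3765.

V₃/V₁ ≈ 0.376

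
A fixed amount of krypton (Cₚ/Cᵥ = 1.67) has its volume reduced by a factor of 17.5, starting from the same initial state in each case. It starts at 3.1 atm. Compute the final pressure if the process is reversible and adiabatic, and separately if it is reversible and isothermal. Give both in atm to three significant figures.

adiabatic: 369 atm; isothermal: 54.2 atm

Isothermal: P₂ = P₁(V₁/V₂) = 3.1×17.5 = 54.25 atm.
Adiabatic: P₂ = P₁(V₁/V₂)^γ = 3.1×17.5^(1.67) = 369.2 atm.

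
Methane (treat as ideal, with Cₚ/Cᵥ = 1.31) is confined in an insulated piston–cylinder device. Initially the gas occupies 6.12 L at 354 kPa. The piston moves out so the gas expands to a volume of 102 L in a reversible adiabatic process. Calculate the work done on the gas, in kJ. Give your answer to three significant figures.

W ≈ -4.07 kJ

P₂ = P₁(V₁/V₂)^γ = 354×(6.12/102)^(1.31) = 8.879 kPa.
For a reversible adiabat, W_by_gas = (P₁V₁ − P₂V₂)/(γ−1).
W_by = (354000×0.00612 − 8879×0.102) / (0.31) = 4067 J.
W_on_gas = −W_by = -4067 J.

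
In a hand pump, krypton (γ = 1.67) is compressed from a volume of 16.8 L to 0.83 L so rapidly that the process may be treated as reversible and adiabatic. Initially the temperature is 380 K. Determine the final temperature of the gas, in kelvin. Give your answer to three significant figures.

For a reversible adiabat TV^(γ−1) is constant, so T₂ = T₁ (V₁/V₂)^(γ−1).
T₂ = 380 × (16.8/0.83)^(0.67) = 2851 K.

T₂ ≈ 2850 K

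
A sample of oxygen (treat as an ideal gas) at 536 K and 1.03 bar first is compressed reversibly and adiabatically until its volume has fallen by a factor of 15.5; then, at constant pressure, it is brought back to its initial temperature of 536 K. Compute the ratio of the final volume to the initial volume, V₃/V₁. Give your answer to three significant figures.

V₃/V₁ ≈ 0.0216

For a diatomic ideal gas γ = 7/5.
Adiabatic step: V₂/V₁ = 0.06452; T₂ = T₁·15.5^(2/5) = 1604 K.
Isobaric step: V₃/V₂ = T₃/T₂ = 536/1604.
V₃/V₁ = (V₂/V₁)(V₃/V₂) = 0.06452 × (536/1604) = 0.02155.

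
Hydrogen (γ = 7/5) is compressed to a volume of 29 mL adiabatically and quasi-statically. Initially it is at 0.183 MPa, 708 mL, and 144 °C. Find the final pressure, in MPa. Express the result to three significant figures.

P₂ ≈ 16.0 MPa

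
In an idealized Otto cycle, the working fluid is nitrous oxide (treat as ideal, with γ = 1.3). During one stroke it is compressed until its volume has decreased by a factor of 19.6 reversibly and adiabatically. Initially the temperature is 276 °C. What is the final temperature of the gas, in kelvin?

T₂ ≈ 1340 K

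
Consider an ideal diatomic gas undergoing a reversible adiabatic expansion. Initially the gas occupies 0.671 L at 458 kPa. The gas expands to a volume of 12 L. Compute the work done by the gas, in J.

γ = 7/5 for a diatomic ideal gas.
P₂ = P₁(V₁/V₂)^γ = 458×(0.671/12)^(7/5) = 8.08 kPa.
For a reversible adiabat, W_by_gas = (P₁V₁ − P₂V₂)/(γ−1).
W_by = (458000×0.000671 − 8080×0.012) / (2/5) = 525.9 J.

W ≈ 526 J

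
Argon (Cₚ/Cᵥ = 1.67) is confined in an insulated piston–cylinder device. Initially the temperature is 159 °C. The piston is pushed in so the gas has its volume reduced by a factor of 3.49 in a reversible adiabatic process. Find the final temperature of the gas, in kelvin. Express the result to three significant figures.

T₂ ≈ 998 K

For a reversible adiabat TV^(γ−1) is constant, so T₂ = T₁ (V₁/V₂)^(γ−1).
T₁ = 159 °C = 432.1 K.
T₂ = 432.1 × 3.49^(0.67) = 998.5 K.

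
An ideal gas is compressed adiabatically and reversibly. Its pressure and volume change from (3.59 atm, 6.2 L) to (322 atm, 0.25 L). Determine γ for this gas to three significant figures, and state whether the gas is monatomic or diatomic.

γ ≈ 1.40; diatomic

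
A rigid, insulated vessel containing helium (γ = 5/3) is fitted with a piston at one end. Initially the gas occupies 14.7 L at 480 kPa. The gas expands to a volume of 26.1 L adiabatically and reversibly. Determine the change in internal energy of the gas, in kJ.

ΔU ≈ -3.37 kJ

P₂ = P₁(V₁/V₂)^γ = 480×(14.7/26.1)^(5/3) = 184.4 kPa.
For a reversible adiabat, W_by_gas = (P₁V₁ − P₂V₂)/(γ−1).
W_by = (480000×0.0147 − 184400×0.0261) / (2/3) = 3366 J.
Q = 0 ⇒ ΔU = −W_by = -3366 J.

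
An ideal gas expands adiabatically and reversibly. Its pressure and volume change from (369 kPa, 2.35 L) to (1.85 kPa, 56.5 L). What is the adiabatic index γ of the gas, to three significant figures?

PV^γ = const ⇒ γ = ln(P₂/P₁) / ln(V₁/V₂).
γ = ln(1.85/369) / ln(2.35/56.5) = 1.665.

γ ≈ 1.67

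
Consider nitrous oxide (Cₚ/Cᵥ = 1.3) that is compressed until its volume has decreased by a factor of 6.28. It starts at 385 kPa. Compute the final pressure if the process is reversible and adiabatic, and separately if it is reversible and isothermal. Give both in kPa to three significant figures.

adiabatic: 4200 kPa; isothermal: 2420 kPa

Isothermal: P₂ = P₁(V₁/V₂) = 385×6.28 = 2418 kPa.
Adiabatic: P₂ = P₁(V₁/V₂)^γ = 385×6.28^(1.3) = 4196 kPa.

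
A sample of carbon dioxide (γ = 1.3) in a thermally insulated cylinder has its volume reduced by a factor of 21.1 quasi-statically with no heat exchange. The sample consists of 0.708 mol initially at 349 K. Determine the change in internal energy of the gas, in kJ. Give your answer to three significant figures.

For a reversible adiabat TV^(γ−1) is constant, so T₂ = T₁ (V₁/V₂)^(γ−1).
T₂ = 349 × 21.1^(0.3) = 871.2 K.
Q = 0, so ΔU = W_on_gas = nCᵥΔT with Cᵥ = R/(γ−1) = 27.71 J/(mol·K).
ΔU = 0.708 × 27.71 × (871.2 − 349) = 10250 J.

ΔU ≈ 10.2 kJ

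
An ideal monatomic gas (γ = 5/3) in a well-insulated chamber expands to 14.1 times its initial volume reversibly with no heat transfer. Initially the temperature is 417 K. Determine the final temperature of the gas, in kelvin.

For a reversible adiabat TV^(γ−1) is constant, so T₂ = T₁ (V₁/V₂)^(γ−1).
T₂ = 417 × (1/14.1)^(2/3) = 71.45 K.

T₂ ≈ 71.4 K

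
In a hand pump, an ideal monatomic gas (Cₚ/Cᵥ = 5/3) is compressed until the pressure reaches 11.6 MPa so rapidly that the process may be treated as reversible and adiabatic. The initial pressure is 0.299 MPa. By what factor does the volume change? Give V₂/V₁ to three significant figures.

V₂/V₁ ≈ 0.111

From PV^γ = const, V₂/V₁ = (P₁/P₂)^(1/γ).
V₂/V₁ = (0.299/11.6)^(3/5) = 0.1114.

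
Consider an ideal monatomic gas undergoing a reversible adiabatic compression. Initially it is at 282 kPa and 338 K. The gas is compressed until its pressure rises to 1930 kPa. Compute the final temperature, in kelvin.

T₂ ≈ 730 K

Adiabatic: T₂/T₁ = (P₂/P₁)^((γ−1)/γ).
For a monatomic ideal gas γ = 5/3, so (γ−1)/γ = 2/5.
T₂ = 338 × (1930/282)^(2/5) = 729.5 K.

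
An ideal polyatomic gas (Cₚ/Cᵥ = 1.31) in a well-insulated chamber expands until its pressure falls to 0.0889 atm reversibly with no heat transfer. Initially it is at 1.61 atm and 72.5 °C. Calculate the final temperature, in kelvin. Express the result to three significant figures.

Along an adiabat T P^((1−γ)/γ) is constant, so T₂ = T₁ (P₂/P₁)^((γ−1)/γ).
T₁ = 72.5 °C = 345.6 K.
T₂ = 345.6 × (0.0889/1.61)^(0.237) = 174.2 K.

T₂ ≈ 174 K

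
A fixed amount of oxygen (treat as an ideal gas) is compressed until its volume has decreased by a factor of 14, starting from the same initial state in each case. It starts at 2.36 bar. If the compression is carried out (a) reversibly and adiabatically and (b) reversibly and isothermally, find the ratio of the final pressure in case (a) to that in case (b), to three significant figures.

P_adiabatic / P_isothermal ≈ 2.87

For a diatomic ideal gas γ = 7/5.
Isothermal: P_b = P₁(V₁/V₂) = 2.36×14.
Adiabatic: P_a = P₁(V₁/V₂)^γ = 2.36×14^(7/5).
P_a/P_b = (V₁/V₂)^(γ−1) = 14^(2/5) = 2.874.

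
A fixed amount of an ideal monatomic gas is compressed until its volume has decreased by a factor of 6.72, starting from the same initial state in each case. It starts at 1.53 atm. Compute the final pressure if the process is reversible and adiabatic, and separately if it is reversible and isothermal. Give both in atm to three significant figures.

adiabatic: 36.6 atm; isothermal: 10.3 atm

For a monatomic ideal gas γ = 5/3.
Isothermal: P₂ = P₁(V₁/V₂) = 1.53×6.72 = 10.28 atm.
Adiabatic: P₂ = P₁(V₁/V₂)^γ = 1.53×6.72^(5/3) = 36.61 atm.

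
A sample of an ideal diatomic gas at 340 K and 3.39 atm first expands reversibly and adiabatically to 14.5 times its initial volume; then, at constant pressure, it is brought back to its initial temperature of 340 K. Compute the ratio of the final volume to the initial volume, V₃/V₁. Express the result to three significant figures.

V₃/V₁ ≈ 42.3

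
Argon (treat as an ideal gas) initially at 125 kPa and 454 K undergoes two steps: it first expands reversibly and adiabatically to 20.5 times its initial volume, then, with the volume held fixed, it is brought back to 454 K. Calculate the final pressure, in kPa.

P₃ ≈ 6.10 kPa

For a monatomic ideal gas γ = 5/3.
Adiabatic step (PV^γ = const): P₂ = 125×(1/20.5)^(5/3) = 0.8141 kPa; T₂ = 454×(1/20.5)^(2/3) = 60.61 K.
Isochoric: P₃ = P₂(T₃/T₂) = 0.8141 × (454/60.61) = 6.098 kPa.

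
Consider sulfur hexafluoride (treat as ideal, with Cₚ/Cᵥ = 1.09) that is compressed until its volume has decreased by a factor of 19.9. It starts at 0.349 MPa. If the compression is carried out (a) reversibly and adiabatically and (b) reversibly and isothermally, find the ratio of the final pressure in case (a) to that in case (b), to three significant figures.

P_adiabatic / P_isothermal ≈ 1.31

Isothermal: P_b = P₁(V₁/V₂) = 0.349×19.9.
Adiabatic: P_a = P₁(V₁/V₂)^γ = 0.349×19.9^(1.09).
P_a/P_b = (V₁/V₂)^(γ−1) = 19.9^(0.09) = 1.309.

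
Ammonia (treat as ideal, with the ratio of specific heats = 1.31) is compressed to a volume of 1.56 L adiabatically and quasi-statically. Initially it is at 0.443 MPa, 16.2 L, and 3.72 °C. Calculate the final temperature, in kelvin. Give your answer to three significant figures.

T₂ ≈ 572 K

For a reversible adiabat TV^(γ−1) is constant, so T₂ = T₁ (V₁/V₂)^(γ−1).
T₁ = 3.72 °C = 276.9 K.
T₂ = 276.9 × (16.2/1.56)^(0.31) = 571.9 K.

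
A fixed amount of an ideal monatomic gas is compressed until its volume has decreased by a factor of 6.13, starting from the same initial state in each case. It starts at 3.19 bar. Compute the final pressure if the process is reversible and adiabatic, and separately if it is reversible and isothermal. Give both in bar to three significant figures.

adiabatic: 65.5 bar; isothermal: 19.6 bar

For a monatomic ideal gas γ = 5/3.
Isothermal: P₂ = P₁(V₁/V₂) = 3.19×6.13 = 19.55 bar.
Adiabatic: P₂ = P₁(V₁/V₂)^γ = 3.19×6.13^(5/3) = 65.5 bar.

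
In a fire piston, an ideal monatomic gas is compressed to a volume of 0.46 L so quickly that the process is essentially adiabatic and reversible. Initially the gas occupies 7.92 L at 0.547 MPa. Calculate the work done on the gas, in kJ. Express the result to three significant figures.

W ≈ 36.8 kJ

γ = 5/3 for a monatomic ideal gas.
P₂ = P₁(V₁/V₂)^γ = 0.547×(7.92/0.46)^(5/3) = 62.8 MPa.
For a reversible adiabat, W_by_gas = (P₁V₁ − P₂V₂)/(γ−1).
W_by = (547000×0.00792 − 6.28×10^7×0.00046) / (2/3) = -36830 J.
W_on_gas = −W_by = 36830 J.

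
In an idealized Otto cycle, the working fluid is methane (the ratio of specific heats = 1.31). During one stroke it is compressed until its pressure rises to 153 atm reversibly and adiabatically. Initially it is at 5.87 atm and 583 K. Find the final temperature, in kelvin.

Along an adiabat T P^((1−γ)/γ) is constant, so T₂ = T₁ (P₂/P₁)^((γ−1)/γ).
T₂ = 583 × (153/5.87)^(0.237) = 1261 K.

T₂ ≈ 1260 K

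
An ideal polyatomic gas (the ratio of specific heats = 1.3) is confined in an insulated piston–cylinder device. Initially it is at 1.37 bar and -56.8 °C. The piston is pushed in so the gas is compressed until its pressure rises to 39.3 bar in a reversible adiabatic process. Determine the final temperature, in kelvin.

Along an adiabat T P^((1−γ)/γ) is constant, so T₂ = T₁ (P₂/P₁)^((γ−1)/γ).
T₁ = -56.8 °C = 216.3 K.
T₂ = 216.3 × (39.3/1.37)^(0.231) = 469.4 K.

T₂ ≈ 469 K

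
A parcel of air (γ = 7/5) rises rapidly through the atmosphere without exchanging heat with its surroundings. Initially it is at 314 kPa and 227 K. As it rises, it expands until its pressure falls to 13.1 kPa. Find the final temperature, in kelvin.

Along an adiabat T P^((1−γ)/γ) is constant, so T₂ = T₁ (P₂/P₁)^((γ−1)/γ).
T₂ = 227 × (13.1/314)^(2/7) = 91.59 K.

T₂ ≈ 91.6 K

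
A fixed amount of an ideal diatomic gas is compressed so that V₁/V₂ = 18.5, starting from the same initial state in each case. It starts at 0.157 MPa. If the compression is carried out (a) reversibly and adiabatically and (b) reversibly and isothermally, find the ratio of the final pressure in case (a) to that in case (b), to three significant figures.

For a diatomic ideal gas γ = 7/5.
Isothermal: P_b = P₁(V₁/V₂) = 0.157×18.5.
Adiabatic: P_a = P₁(V₁/V₂)^γ = 0.157×18.5^(7/5).
P_a/P_b = (V₁/V₂)^(γ−1) = 18.5^(2/5) = 3.213.

P_adiabatic / P_isothermal ≈ 3.21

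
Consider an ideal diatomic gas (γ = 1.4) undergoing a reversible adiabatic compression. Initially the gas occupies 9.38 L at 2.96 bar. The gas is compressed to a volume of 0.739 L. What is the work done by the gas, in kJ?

P₂ = P₁(V₁/V₂)^γ = 2.96×(9.38/0.739)^(1.4) = 103.8 bar.
For a reversible adiabat, W_by_gas = (P₁V₁ − P₂V₂)/(γ−1).
W_by = (296000×0.00938 − 1.038×10^7×0.000739) / (0.4) = -12240 J.

W ≈ -12.2 kJ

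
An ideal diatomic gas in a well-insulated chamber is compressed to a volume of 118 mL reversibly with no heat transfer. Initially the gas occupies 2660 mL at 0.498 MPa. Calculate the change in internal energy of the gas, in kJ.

ΔU ≈ 8.20 kJ

γ = 7/5 for a diatomic ideal gas.
P₂ = P₁(V₁/V₂)^γ = 0.498×(2660/118)^(7/5) = 39.03 MPa.
For a reversible adiabat, W_by_gas = (P₁V₁ − P₂V₂)/(γ−1).
W_by = (498000×0.00266 − 3.903×10^7×0.000118) / (2/5) = -8203 J.
Q = 0 ⇒ ΔU = −W_by = 8203 J.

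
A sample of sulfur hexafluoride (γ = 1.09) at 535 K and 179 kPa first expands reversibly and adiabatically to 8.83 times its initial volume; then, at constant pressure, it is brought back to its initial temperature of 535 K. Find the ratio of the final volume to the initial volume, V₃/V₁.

V₃/V₁ ≈ 10.7

Adiabatic step: V₂/V₁ = 8.83; T₂ = T₁·(1/8.83)^(0.09) = 439.8 K.
Isobaric step: V₃/V₂ = T₃/T₂ = 535/439.8.
V₃/V₁ = (V₂/V₁)(V₃/V₂) = 8.83 × (535/439.8) = 10.74.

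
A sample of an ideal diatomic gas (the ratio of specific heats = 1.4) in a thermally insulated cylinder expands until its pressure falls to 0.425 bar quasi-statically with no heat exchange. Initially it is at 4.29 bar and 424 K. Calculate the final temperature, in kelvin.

Adiabatic: T₂/T₁ = (P₂/P₁)^((γ−1)/γ).
T₂ = 424 × (0.425/4.29)^(0.286) = 219 K.

T₂ ≈ 219 K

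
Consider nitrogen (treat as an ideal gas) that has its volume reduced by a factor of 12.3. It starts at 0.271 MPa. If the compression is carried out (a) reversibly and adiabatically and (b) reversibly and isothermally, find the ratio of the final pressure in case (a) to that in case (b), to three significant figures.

P_adiabatic / P_isothermal ≈ 2.73

For a diatomic ideal gas γ = 7/5.
Isothermal: P_b = P₁(V₁/V₂) = 0.271×12.3.
Adiabatic: P_a = P₁(V₁/V₂)^γ = 0.271×12.3^(7/5).
P_a/P_b = (V₁/V₂)^(γ−1) = 12.3^(2/5) = 2.729.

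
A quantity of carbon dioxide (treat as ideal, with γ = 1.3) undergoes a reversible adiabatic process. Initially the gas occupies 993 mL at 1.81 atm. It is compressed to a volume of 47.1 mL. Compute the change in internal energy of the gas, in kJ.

P₂ = P₁(V₁/V₂)^γ = 1.81×(993/47.1)^(1.3) = 95.23 atm.
For a reversible adiabat, W_by_gas = (P₁V₁ − P₂V₂)/(γ−1).
W_by = (183400×0.000993 − 9.649×10^6×4.71×10^-5) / (0.3) = -907.9 J.
Q = 0 ⇒ ΔU = −W_by = 907.9 J.

ΔU ≈ 0.908 kJ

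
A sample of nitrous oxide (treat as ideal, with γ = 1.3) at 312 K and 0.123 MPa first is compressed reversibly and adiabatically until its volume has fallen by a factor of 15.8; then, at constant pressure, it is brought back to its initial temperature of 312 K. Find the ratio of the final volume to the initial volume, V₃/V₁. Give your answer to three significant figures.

Adiabatic step: V₂/V₁ = 0.06329; T₂ = T₁·15.8^(0.3) = 714.1 K.
Isobaric step: V₃/V₂ = T₃/T₂ = 312/714.1.
V₃/V₁ = (V₂/V₁)(V₃/V₂) = 0.06329 × (312/714.1) = 0.02765.

V₃/V₁ ≈ 0.0277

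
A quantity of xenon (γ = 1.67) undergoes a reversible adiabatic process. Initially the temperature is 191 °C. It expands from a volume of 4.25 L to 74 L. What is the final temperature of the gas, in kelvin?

T₂ ≈ 68.4 K

For a reversible adiabat TV^(γ−1) is constant, so T₂ = T₁ (V₁/V₂)^(γ−1).
T₁ = 191 °C = 464.1 K.
T₂ = 464.1 × (4.25/74)^(0.67) = 68.44 K.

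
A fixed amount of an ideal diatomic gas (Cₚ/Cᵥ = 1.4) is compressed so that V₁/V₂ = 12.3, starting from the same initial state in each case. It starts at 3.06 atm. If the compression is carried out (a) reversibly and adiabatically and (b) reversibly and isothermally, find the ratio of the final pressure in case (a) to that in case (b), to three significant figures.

P_adiabatic / P_isothermal ≈ 2.73

Isothermal: P_b = P₁(V₁/V₂) = 3.06×12.3.
Adiabatic: P_a = P₁(V₁/V₂)^γ = 3.06×12.3^(1.4).
P_a/P_b = (V₁/V₂)^(γ−1) = 12.3^(0.4) = 2.729.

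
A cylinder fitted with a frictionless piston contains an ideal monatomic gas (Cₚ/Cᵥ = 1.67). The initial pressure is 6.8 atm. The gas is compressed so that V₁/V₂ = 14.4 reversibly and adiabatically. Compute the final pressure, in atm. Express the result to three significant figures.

P₂ ≈ 585 atm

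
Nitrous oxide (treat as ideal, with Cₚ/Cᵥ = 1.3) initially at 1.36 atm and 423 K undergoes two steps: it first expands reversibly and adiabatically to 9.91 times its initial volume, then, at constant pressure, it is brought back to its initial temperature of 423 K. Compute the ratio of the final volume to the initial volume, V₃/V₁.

Adiabatic step: V₂/V₁ = 9.91; T₂ = T₁·(1/9.91)^(0.3) = 212.6 K.
Isobaric step: V₃/V₂ = T₃/T₂ = 423/212.6.
V₃/V₁ = (V₂/V₁)(V₃/V₂) = 9.91 × (423/212.6) = 19.72.

V₃/V₁ ≈ 19.7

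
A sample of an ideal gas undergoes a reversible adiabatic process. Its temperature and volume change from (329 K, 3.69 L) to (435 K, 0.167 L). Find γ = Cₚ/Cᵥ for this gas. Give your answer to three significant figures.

TV^(γ−1) = const ⇒ γ − 1 = ln(T₂/T₁) / ln(V₁/V₂).
γ = 1 + ln(435/329) / ln(3.69/0.167) = 1.09.

γ ≈ 1.09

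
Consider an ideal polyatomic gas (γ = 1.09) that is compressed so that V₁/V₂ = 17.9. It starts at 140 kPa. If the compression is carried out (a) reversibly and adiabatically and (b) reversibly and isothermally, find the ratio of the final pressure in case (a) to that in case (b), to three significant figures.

P_adiabatic / P_isothermal ≈ 1.30

Isothermal: P_b = P₁(V₁/V₂) = 140×17.9.
Adiabatic: P_a = P₁(V₁/V₂)^γ = 140×17.9^(1.09).
P_a/P_b = (V₁/V₂)^(γ−1) = 17.9^(0.09) = 1.296.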